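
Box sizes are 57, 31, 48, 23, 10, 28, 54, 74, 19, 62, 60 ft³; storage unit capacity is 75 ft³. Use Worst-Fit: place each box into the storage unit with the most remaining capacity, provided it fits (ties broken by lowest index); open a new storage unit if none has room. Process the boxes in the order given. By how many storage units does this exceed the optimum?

1

Worst-Fit: [57] [31,23] [48,10] [28,19] [54] [74] [62] [60] → 8 storage units.
Total size 466 ft³; any packing needs at least ⌈466/75⌉ = 7 storage units.
An optimal packing achieves that bound: [74] [62,10] [60] [57] [54,19] [48,23] [31,28] → 7 storage units.
Excess: 8 − 7 = 1.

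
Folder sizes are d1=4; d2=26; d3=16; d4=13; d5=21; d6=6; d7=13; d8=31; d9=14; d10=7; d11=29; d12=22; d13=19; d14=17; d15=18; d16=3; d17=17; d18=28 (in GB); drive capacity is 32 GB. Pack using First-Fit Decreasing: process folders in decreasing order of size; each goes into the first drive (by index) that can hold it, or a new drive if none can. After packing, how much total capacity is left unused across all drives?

Sorted descending: 31, 29, 28, 26, 22, 21, 19, 18, 17, 17, 16, 14, 13, 13, 7, 6, 4, 3.
31 GB → drive 1 (remaining 1 GB)
29 GB → drive 2 (remaining 3 GB)
28 GB → drive 3 (remaining 4 GB)
26 GB → drive 4 (remaining 6 GB)
22 GB → drive 5 (remaining 10 GB)
21 GB → drive 6 (remaining 11 GB)
19 GB → drive 7 (remaining 13 GB)
18 GB → drive 8 (remaining 14 GB)
17 GB → drive 9 (remaining 15 GB)
17 GB → drive 10 (remaining 15 GB)
16 GB → drive 11 (remaining 16 GB)
14 GB → drive 8 (remaining 0 GB)
13 GB → drive 7 (remaining 0 GB)
13 GB → drive 9 (remaining 2 GB)
7 GB → drive 5 (remaining 3 GB)
6 GB → drive 4 (remaining 0 GB)
4 GB → drive 3 (remaining 0 GB)
3 GB → drive 2 (remaining 0 GB)
11 drives × 32 GB = 352 GB; used 304 GB; unused 48 GB.

48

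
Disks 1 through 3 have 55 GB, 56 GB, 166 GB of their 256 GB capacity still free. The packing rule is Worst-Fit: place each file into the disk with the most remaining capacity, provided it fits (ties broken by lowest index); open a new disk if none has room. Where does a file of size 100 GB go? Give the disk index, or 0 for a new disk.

3

Disks with room: disk 3 (166 GB).
Most room is disk 3 with 166 GB free.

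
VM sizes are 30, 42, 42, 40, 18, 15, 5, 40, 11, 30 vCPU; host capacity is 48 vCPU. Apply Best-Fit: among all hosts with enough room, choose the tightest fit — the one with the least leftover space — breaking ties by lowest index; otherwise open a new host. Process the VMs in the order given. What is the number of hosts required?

Put 30 vCPU in host 1; 18 vCPU remain.
Put 42 vCPU in host 2; 6 vCPU remain.
Put 42 vCPU in host 3; 6 vCPU remain.
Put 40 vCPU in host 4; 8 vCPU remain.
Put 18 vCPU in host 1; 0 vCPU remain.
Put 15 vCPU in host 5; 33 vCPU remain.
Put 5 vCPU in host 2; 1 vCPU remain.
Put 40 vCPU in host 6; 8 vCPU remain.
Put 11 vCPU in host 5; 22 vCPU remain.
Put 30 vCPU in host 7; 18 vCPU remain.

7 hosts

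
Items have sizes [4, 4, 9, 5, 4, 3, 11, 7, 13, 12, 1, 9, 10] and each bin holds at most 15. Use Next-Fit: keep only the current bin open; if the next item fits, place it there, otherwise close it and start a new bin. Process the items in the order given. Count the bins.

bin 1: place 4, 11 left
bin 1: place 4, 7 left
bin 2: place 9, 6 left
bin 2: place 5, 1 left
bin 3: place 4, 11 left
bin 3: place 3, 8 left
bin 4: place 11, 4 left
bin 5: place 7, 8 left
bin 6: place 13, 2 left
bin 7: place 12, 3 left
bin 7: place 1, 2 left
bin 8: place 9, 6 left
bin 9: place 10, 5 left
Final bins: [4,4] [9,5] [4,3] [11] [7] [13] [12,1] [9] [10].

9 bins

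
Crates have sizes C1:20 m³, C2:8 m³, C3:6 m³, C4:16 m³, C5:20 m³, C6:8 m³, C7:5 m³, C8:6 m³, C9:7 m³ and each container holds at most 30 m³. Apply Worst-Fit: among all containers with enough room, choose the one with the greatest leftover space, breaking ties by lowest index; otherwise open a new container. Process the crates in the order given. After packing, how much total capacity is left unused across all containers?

24

Put C1 (20 m³) in container 1; 10 m³ remain.
Put C2 (8 m³) in container 1; 2 m³ remain.
Put C3 (6 m³) in container 2; 24 m³ remain.
Put C4 (16 m³) in container 2; 8 m³ remain.
Put C5 (20 m³) in container 3; 10 m³ remain.
Put C6 (8 m³) in container 3; 2 m³ remain.
Put C7 (5 m³) in container 2; 3 m³ remain.
Put C8 (6 m³) in container 4; 24 m³ remain.
Put C9 (7 m³) in container 4; 17 m³ remain.
4 containers × 30 m³ = 120 m³; used 96 m³; unused 24 m³.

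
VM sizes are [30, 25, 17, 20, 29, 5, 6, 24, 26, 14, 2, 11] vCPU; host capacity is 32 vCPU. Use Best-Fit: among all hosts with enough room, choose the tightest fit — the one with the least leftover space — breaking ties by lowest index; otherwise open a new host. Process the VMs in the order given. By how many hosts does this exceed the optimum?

Best-Fit: [30,2] [25,5] [17,14] [20,6] [29] [24] [26] [11] → 8 hosts.
Total size 209 vCPU; any packing needs at least ⌈209/32⌉ = 7 hosts.
An optimal packing achieves that bound: [30,2] [29] [26,6] [25,5] [24] [20,11] [17,14] → 7 hosts.
Excess: 8 − 7 = 1.

1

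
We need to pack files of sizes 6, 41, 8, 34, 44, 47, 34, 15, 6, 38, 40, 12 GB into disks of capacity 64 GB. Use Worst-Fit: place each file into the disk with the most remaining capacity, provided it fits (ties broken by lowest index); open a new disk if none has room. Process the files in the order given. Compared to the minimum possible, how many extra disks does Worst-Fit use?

0

Worst-Fit: [6,41,8] [34,15] [44] [47] [34,6] [38,12] [40] → 7 disks.
7 files exceed 32 GB (half the capacity), and no two of those can share a disk, so at least 7 disks are needed.
So 7 is already optimal.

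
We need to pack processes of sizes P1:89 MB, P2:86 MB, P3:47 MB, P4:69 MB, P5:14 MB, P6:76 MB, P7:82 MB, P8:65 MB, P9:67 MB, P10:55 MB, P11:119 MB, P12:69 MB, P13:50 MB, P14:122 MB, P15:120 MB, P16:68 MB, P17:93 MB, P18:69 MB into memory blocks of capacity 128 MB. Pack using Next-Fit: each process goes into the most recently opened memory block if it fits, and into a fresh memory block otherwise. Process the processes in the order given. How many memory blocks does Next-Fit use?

14

memory block 1: place P1 (89 MB), 39 MB left
memory block 2: place P2 (86 MB), 42 MB left
memory block 3: place P3 (47 MB), 81 MB left
memory block 3: place P4 (69 MB), 12 MB left
memory block 4: place P5 (14 MB), 114 MB left
memory block 4: place P6 (76 MB), 38 MB left
memory block 5: place P7 (82 MB), 46 MB left
memory block 6: place P8 (65 MB), 63 MB left
memory block 7: place P9 (67 MB), 61 MB left
memory block 7: place P10 (55 MB), 6 MB left
memory block 8: place P11 (119 MB), 9 MB left
memory block 9: place P12 (69 MB), 59 MB left
memory block 9: place P13 (50 MB), 9 MB left
memory block 10: place P14 (122 MB), 6 MB left
memory block 11: place P15 (120 MB), 8 MB left
memory block 12: place P16 (68 MB), 60 MB left
memory block 13: place P17 (93 MB), 35 MB left
memory block 14: place P18 (69 MB), 59 MB left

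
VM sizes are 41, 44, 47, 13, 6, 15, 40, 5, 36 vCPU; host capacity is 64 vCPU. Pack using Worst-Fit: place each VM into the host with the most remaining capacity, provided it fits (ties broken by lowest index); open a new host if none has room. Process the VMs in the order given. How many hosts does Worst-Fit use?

5

host 1: place 41 vCPU, 23 vCPU left
host 2: place 44 vCPU, 20 vCPU left
host 3: place 47 vCPU, 17 vCPU left
host 1: place 13 vCPU, 10 vCPU left
host 2: place 6 vCPU, 14 vCPU left
host 3: place 15 vCPU, 2 vCPU left
host 4: place 40 vCPU, 24 vCPU left
host 4: place 5 vCPU, 19 vCPU left
host 5: place 36 vCPU, 28 vCPU left
Final hosts: [41,13] [44,6] [47,15] [40,5] [36].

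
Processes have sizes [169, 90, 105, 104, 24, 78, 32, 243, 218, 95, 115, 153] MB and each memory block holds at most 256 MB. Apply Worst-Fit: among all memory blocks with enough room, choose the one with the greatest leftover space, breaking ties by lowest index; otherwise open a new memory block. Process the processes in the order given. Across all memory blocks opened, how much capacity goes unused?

Put 169 MB in memory block 1; 87 MB remain.
Put 90 MB in memory block 2; 166 MB remain.
Put 105 MB in memory block 2; 61 MB remain.
Put 104 MB in memory block 3; 152 MB remain.
Put 24 MB in memory block 3; 128 MB remain.
Put 78 MB in memory block 3; 50 MB remain.
Put 32 MB in memory block 1; 55 MB remain.
Put 243 MB in memory block 4; 13 MB remain.
Put 218 MB in memory block 5; 38 MB remain.
Put 95 MB in memory block 6; 161 MB remain.
Put 115 MB in memory block 6; 46 MB remain.
Put 153 MB in memory block 7; 103 MB remain.
7 memory blocks × 256 MB = 1792 MB; used 1426 MB; unused 366 MB.

366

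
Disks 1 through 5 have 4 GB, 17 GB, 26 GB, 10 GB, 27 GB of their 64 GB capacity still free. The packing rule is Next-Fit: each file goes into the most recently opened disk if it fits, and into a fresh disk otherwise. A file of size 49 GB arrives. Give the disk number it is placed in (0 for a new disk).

0

Next-Fit only looks at disk 5, which has 27 GB free.
49 GB does not fit, so a new disk is opened.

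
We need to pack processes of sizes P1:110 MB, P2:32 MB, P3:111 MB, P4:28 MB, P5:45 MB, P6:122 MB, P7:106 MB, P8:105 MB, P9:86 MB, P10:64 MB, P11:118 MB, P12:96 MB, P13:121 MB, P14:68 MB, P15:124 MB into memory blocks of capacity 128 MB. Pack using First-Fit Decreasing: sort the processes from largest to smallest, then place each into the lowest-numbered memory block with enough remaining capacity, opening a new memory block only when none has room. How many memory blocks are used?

12

Sorted descending: 124, 122, 121, 118, 111, 110, 106, 105, 96, 86, 68, 64, 45, 32, 28.
124 MB → memory block 1 (remaining 4 MB)
122 MB → memory block 2 (remaining 6 MB)
121 MB → memory block 3 (remaining 7 MB)
118 MB → memory block 4 (remaining 10 MB)
111 MB → memory block 5 (remaining 17 MB)
110 MB → memory block 6 (remaining 18 MB)
106 MB → memory block 7 (remaining 22 MB)
105 MB → memory block 8 (remaining 23 MB)
96 MB → memory block 9 (remaining 32 MB)
86 MB → memory block 10 (remaining 42 MB)
68 MB → memory block 11 (remaining 60 MB)
64 MB → memory block 12 (remaining 64 MB)
45 MB → memory block 11 (remaining 15 MB)
32 MB → memory block 9 (remaining 0 MB)
28 MB → memory block 10 (remaining 14 MB)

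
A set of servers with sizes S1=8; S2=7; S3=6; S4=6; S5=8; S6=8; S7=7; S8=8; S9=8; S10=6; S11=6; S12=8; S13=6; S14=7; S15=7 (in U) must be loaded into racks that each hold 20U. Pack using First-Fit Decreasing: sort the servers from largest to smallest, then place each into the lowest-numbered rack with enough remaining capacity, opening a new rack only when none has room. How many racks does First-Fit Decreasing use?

Sorted descending: 8, 8, 8, 8, 8, 8, 7, 7, 7, 7, 6, 6, 6, 6, 6.
Put 8U in rack 1; 12U remain.
Put 8U in rack 1; 4U remain.
Put 8U in rack 2; 12U remain.
Put 8U in rack 2; 4U remain.
Put 8U in rack 3; 12U remain.
Put 8U in rack 3; 4U remain.
Put 7U in rack 4; 13U remain.
Put 7U in rack 4; 6U remain.
Put 7U in rack 5; 13U remain.
Put 7U in rack 5; 6U remain.
Put 6U in rack 4; 0U remain.
Put 6U in rack 5; 0U remain.
Put 6U in rack 6; 14U remain.
Put 6U in rack 6; 8U remain.
Put 6U in rack 6; 2U remain.
Final racks: [8,8] [8,8] [8,8] [7,7,6] [7,7,6] [6,6,6].

6 racks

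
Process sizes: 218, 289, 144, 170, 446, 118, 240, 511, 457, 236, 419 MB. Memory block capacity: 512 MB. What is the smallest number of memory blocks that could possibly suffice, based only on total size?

7 memory blocks

Total size = 218 + 289 + 144 + 170 + 446 + 118 + 240 + 511 + 457 + 236 + 419 = 3248 MB.
⌈3248 / 512⌉ = 7.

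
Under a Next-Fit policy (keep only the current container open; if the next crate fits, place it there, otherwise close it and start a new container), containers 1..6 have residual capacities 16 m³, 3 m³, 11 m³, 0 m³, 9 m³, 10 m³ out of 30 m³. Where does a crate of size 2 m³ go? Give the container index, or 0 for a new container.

6

Next-Fit only looks at container 6, which has 10 m³ free.
2 m³ fits there.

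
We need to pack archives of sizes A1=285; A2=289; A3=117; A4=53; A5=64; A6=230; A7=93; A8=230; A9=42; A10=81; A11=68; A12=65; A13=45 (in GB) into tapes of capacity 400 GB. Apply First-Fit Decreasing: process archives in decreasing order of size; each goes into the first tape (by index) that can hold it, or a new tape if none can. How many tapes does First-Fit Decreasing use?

5 tapes

Sorted descending: 289, 285, 230, 230, 117, 93, 81, 68, 65, 64, 53, 45, 42.
Put 289 GB in tape 1; 111 GB remain.
Put 285 GB in tape 2; 115 GB remain.
Put 230 GB in tape 3; 170 GB remain.
Put 230 GB in tape 4; 170 GB remain.
Put 117 GB in tape 3; 53 GB remain.
Put 93 GB in tape 1; 18 GB remain.
Put 81 GB in tape 2; 34 GB remain.
Put 68 GB in tape 4; 102 GB remain.
Put 65 GB in tape 4; 37 GB remain.
Put 64 GB in tape 5; 336 GB remain.
Put 53 GB in tape 3; 0 GB remain.
Put 45 GB in tape 5; 291 GB remain.
Put 42 GB in tape 5; 249 GB remain.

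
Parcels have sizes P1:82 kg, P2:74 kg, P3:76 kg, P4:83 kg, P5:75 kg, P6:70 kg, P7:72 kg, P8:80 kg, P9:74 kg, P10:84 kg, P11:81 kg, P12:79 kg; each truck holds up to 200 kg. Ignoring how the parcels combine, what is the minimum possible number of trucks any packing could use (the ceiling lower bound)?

Total size = 82 + 74 + 76 + 83 + 75 + 70 + 72 + 80 + 74 + 84 + 81 + 79 = 930 kg.
⌈930 / 200⌉ = 5.

5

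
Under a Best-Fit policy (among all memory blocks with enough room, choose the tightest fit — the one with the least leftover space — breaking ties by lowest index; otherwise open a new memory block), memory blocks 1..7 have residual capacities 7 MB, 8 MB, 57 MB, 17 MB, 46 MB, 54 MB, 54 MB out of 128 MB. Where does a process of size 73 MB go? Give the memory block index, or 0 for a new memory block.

0

No memory block has ≥ 73 MB free, so a new memory block is opened.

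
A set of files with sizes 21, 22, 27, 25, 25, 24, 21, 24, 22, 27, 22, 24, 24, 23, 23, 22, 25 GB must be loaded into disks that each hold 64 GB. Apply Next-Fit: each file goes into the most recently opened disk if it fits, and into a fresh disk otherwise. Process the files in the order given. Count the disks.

Put 21 GB in disk 1; 43 GB remain.
Put 22 GB in disk 1; 21 GB remain.
Put 27 GB in disk 2; 37 GB remain.
Put 25 GB in disk 2; 12 GB remain.
Put 25 GB in disk 3; 39 GB remain.
Put 24 GB in disk 3; 15 GB remain.
Put 21 GB in disk 4; 43 GB remain.
Put 24 GB in disk 4; 19 GB remain.
Put 22 GB in disk 5; 42 GB remain.
Put 27 GB in disk 5; 15 GB remain.
Put 22 GB in disk 6; 42 GB remain.
Put 24 GB in disk 6; 18 GB remain.
Put 24 GB in disk 7; 40 GB remain.
Put 23 GB in disk 7; 17 GB remain.
Put 23 GB in disk 8; 41 GB remain.
Put 22 GB in disk 8; 19 GB remain.
Put 25 GB in disk 9; 39 GB remain.
Final disks: [21,22] [27,25] [25,24] [21,24] [22,27] [22,24] [24,23] [23,22] [25].

9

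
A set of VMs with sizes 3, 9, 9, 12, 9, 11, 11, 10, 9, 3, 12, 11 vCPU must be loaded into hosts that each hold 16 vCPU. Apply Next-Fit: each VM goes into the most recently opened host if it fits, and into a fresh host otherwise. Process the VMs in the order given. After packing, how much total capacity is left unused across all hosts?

51

host 1: place 3 vCPU, 13 vCPU left
host 1: place 9 vCPU, 4 vCPU left
host 2: place 9 vCPU, 7 vCPU left
host 3: place 12 vCPU, 4 vCPU left
host 4: place 9 vCPU, 7 vCPU left
host 5: place 11 vCPU, 5 vCPU left
host 6: place 11 vCPU, 5 vCPU left
host 7: place 10 vCPU, 6 vCPU left
host 8: place 9 vCPU, 7 vCPU left
host 8: place 3 vCPU, 4 vCPU left
host 9: place 12 vCPU, 4 vCPU left
host 10: place 11 vCPU, 5 vCPU left
10 hosts × 16 vCPU = 160 vCPU; used 109 vCPU; unused 51 vCPU.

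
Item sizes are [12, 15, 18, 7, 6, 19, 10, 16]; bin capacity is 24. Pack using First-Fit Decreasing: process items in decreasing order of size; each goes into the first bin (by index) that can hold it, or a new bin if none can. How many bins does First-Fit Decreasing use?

Sorted descending: 19, 18, 16, 15, 12, 10, 7, 6.
19 → bin 1 (remaining 5)
18 → bin 2 (remaining 6)
16 → bin 3 (remaining 8)
15 → bin 4 (remaining 9)
12 → bin 5 (remaining 12)
10 → bin 5 (remaining 2)
7 → bin 3 (remaining 1)
6 → bin 2 (remaining 0)
Final bins: [19] [18,6] [16,7] [15] [12,10].

5 bins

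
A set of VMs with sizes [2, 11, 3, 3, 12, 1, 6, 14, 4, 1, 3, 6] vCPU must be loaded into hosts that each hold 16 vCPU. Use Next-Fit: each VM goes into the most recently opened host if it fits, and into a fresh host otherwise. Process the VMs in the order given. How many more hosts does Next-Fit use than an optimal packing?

0

Next-Fit: [2,11,3] [3,12,1] [6] [14] [4,1,3,6] → 5 hosts.
Total size 66 vCPU; any packing needs at least ⌈66/16⌉ = 5 hosts.
So 5 is already optimal.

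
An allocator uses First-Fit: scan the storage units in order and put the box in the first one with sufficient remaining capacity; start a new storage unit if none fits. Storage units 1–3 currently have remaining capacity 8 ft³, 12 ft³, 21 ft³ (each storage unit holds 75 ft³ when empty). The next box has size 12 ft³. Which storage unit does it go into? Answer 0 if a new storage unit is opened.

Storage units with room: storage unit 2 (12 ft³), storage unit 3 (21 ft³).
The first with room is storage unit 2.

2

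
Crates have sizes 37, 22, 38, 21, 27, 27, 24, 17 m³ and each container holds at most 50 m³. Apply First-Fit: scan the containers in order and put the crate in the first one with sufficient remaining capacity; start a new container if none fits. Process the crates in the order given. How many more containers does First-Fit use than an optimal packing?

First-Fit: [37] [22,21] [38] [27,17] [27] [24] → 6 containers.
Total size 213 m³; any packing needs at least ⌈213/50⌉ = 5 containers.
An optimal packing achieves that bound: [38] [37] [27,22] [27,21] [24,17] → 5 containers.
Excess: 6 − 5 = 1.

1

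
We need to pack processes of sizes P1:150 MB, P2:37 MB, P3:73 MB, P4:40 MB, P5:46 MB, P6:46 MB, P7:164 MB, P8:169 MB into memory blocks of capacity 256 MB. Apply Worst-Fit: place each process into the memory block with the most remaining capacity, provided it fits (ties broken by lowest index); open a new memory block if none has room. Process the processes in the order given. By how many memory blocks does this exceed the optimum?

1

Worst-Fit: [150,37] [73,40,46,46] [164] [169] → 4 memory blocks.
Total size 725 MB; any packing needs at least ⌈725/256⌉ = 3 memory blocks.
An optimal packing achieves that bound: [169,73] [164,46,46] [150,40,37] → 3 memory blocks.
Excess: 4 − 3 = 1.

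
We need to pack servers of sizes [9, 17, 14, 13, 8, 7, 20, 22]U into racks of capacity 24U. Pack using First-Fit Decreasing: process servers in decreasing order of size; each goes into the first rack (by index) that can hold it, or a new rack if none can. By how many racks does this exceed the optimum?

0

First-Fit Decreasing: [22] [20] [17,7] [14,9] [13,8] → 5 racks.
Total size 110U; any packing needs at least ⌈110/24⌉ = 5 racks.
So 5 is already optimal.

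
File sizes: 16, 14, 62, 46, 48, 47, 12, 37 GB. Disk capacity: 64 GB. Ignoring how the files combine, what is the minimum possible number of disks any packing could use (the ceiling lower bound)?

5

Total size = 16 + 14 + 62 + 46 + 48 + 47 + 12 + 37 = 282 GB.
⌈282 / 64⌉ = 5.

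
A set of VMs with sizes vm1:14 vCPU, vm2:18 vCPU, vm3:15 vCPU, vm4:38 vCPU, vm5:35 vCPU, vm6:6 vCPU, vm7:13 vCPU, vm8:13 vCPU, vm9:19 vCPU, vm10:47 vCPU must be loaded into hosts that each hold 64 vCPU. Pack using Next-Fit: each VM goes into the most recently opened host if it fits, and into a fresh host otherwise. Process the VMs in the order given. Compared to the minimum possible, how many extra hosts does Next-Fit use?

Next-Fit: [14,18,15] [38] [35,6,13] [13,19] [47] → 5 hosts.
Total size 218 vCPU; any packing needs at least ⌈218/64⌉ = 4 hosts.
An optimal packing achieves that bound: [47,15] [38,19,6] [35,18] [14,13,13] → 4 hosts.
Excess: 5 − 4 = 1.

1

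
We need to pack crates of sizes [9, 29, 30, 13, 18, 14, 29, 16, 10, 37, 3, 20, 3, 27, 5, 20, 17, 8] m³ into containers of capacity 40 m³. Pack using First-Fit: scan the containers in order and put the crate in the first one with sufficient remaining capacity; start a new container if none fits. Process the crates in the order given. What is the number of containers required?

9 containers

container 1: place 9 m³, 31 m³ left
container 1: place 29 m³, 2 m³ left
container 2: place 30 m³, 10 m³ left
container 3: place 13 m³, 27 m³ left
container 3: place 18 m³, 9 m³ left
container 4: place 14 m³, 26 m³ left
container 5: place 29 m³, 11 m³ left
container 4: place 16 m³, 10 m³ left
container 2: place 10 m³, 0 m³ left
container 6: place 37 m³, 3 m³ left
container 3: place 3 m³, 6 m³ left
container 7: place 20 m³, 20 m³ left
container 3: place 3 m³, 3 m³ left
container 8: place 27 m³, 13 m³ left
container 4: place 5 m³, 5 m³ left
container 7: place 20 m³, 0 m³ left
container 9: place 17 m³, 23 m³ left
container 5: place 8 m³, 3 m³ left
Final containers: [9,29] [30,10] [13,18,3,3] [14,16,5] [29,8] [37] [20,20] [27] [17].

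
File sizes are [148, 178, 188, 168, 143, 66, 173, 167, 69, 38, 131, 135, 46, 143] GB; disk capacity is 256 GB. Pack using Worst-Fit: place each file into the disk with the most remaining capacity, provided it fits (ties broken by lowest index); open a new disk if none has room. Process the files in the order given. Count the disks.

10

Put 148 GB in disk 1; 108 GB remain.
Put 178 GB in disk 2; 78 GB remain.
Put 188 GB in disk 3; 68 GB remain.
Put 168 GB in disk 4; 88 GB remain.
Put 143 GB in disk 5; 113 GB remain.
Put 66 GB in disk 5; 47 GB remain.
Put 173 GB in disk 6; 83 GB remain.
Put 167 GB in disk 7; 89 GB remain.
Put 69 GB in disk 1; 39 GB remain.
Put 38 GB in disk 7; 51 GB remain.
Put 131 GB in disk 8; 125 GB remain.
Put 135 GB in disk 9; 121 GB remain.
Put 46 GB in disk 8; 79 GB remain.
Put 143 GB in disk 10; 113 GB remain.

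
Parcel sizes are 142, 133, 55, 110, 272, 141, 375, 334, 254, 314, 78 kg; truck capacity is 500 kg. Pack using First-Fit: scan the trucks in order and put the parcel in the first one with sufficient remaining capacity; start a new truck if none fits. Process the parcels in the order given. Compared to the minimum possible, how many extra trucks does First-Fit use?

1

First-Fit: [142,133,55,110] [272,141,78] [375] [334] [254] [314] → 6 trucks.
Total size 2208 kg; any packing needs at least ⌈2208/500⌉ = 5 trucks.
An optimal packing achieves that bound: [375,110] [334,142] [314,141] [272,133,78] [254,55] → 5 trucks.
Excess: 6 − 5 = 1.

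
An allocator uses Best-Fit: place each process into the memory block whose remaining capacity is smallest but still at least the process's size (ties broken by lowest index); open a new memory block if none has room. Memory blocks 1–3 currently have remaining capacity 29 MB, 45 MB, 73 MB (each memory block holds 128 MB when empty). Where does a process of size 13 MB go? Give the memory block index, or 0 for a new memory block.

Memory blocks with room: memory block 1 (29 MB), memory block 2 (45 MB), memory block 3 (73 MB).
Tightest fit is memory block 1 with 29 MB free.

1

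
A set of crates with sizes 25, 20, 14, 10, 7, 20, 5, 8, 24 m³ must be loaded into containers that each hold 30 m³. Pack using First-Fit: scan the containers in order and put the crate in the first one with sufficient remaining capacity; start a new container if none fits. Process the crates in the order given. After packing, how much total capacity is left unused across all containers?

17

25 m³ → container 1 (remaining 5 m³)
20 m³ → container 2 (remaining 10 m³)
14 m³ → container 3 (remaining 16 m³)
10 m³ → container 2 (remaining 0 m³)
7 m³ → container 3 (remaining 9 m³)
20 m³ → container 4 (remaining 10 m³)
5 m³ → container 1 (remaining 0 m³)
8 m³ → container 3 (remaining 1 m³)
24 m³ → container 5 (remaining 6 m³)
5 containers × 30 m³ = 150 m³; used 133 m³; unused 17 m³.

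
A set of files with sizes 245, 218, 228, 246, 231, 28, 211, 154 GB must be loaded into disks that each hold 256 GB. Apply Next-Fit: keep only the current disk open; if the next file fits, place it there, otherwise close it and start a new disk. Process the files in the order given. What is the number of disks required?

245 GB → disk 1 (remaining 11 GB)
218 GB → disk 2 (remaining 38 GB)
228 GB → disk 3 (remaining 28 GB)
246 GB → disk 4 (remaining 10 GB)
231 GB → disk 5 (remaining 25 GB)
28 GB → disk 6 (remaining 228 GB)
211 GB → disk 6 (remaining 17 GB)
154 GB → disk 7 (remaining 102 GB)
Final disks: [245] [218] [228] [246] [231] [28,211] [154].

7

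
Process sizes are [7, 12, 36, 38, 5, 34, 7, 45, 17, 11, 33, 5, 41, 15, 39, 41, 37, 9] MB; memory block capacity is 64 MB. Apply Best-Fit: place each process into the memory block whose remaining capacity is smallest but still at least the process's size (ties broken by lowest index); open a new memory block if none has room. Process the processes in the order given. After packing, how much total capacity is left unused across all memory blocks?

144

memory block 1: place 7 MB, 57 MB left
memory block 1: place 12 MB, 45 MB left
memory block 1: place 36 MB, 9 MB left
memory block 2: place 38 MB, 26 MB left
memory block 1: place 5 MB, 4 MB left
memory block 3: place 34 MB, 30 MB left
memory block 2: place 7 MB, 19 MB left
memory block 4: place 45 MB, 19 MB left
memory block 2: place 17 MB, 2 MB left
memory block 4: place 11 MB, 8 MB left
memory block 5: place 33 MB, 31 MB left
memory block 4: place 5 MB, 3 MB left
memory block 6: place 41 MB, 23 MB left
memory block 6: place 15 MB, 8 MB left
memory block 7: place 39 MB, 25 MB left
memory block 8: place 41 MB, 23 MB left
memory block 9: place 37 MB, 27 MB left
memory block 8: place 9 MB, 14 MB left
9 memory blocks × 64 MB = 576 MB; used 432 MB; unused 144 MB.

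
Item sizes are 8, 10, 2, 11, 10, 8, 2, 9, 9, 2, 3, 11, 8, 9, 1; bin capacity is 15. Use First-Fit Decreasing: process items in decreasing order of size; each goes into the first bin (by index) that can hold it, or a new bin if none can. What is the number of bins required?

10

Sorted descending: 11, 11, 10, 10, 9, 9, 9, 8, 8, 8, 3, 2, 2, 2, 1.
11 → bin 1 (remaining 4)
11 → bin 2 (remaining 4)
10 → bin 3 (remaining 5)
10 → bin 4 (remaining 5)
9 → bin 5 (remaining 6)
9 → bin 6 (remaining 6)
9 → bin 7 (remaining 6)
8 → bin 8 (remaining 7)
8 → bin 9 (remaining 7)
8 → bin 10 (remaining 7)
3 → bin 1 (remaining 1)
2 → bin 2 (remaining 2)
2 → bin 2 (remaining 0)
2 → bin 3 (remaining 3)
1 → bin 1 (remaining 0)
Final bins: [11,3,1] [11,2,2] [10,2] [10] [9] [9] [9] [8] [8] [8].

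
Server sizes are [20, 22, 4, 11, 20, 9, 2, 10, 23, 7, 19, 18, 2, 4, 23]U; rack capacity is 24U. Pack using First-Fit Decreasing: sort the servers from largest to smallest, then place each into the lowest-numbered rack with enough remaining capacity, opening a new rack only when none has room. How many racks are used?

Sorted descending: 23, 23, 22, 20, 20, 19, 18, 11, 10, 9, 7, 4, 4, 2, 2.
rack 1: place 23U, 1U left
rack 2: place 23U, 1U left
rack 3: place 22U, 2U left
rack 4: place 20U, 4U left
rack 5: place 20U, 4U left
rack 6: place 19U, 5U left
rack 7: place 18U, 6U left
rack 8: place 11U, 13U left
rack 8: place 10U, 3U left
rack 9: place 9U, 15U left
rack 9: place 7U, 8U left
rack 4: place 4U, 0U left
rack 5: place 4U, 0U left
rack 3: place 2U, 0U left
rack 6: place 2U, 3U left

9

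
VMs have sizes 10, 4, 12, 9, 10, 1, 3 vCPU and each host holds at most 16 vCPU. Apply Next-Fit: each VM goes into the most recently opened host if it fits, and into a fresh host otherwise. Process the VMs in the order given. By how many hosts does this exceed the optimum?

0

Next-Fit: [10,4] [12] [9] [10,1,3] → 4 hosts.
Total size 49 vCPU; any packing needs at least ⌈49/16⌉ = 4 hosts.
So 4 is already optimal.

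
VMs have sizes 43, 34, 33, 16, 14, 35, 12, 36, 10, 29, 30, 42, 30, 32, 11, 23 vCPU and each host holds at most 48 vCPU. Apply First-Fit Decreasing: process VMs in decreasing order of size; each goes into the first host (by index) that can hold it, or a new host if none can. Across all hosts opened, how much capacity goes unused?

Sorted descending: 43, 42, 36, 35, 34, 33, 32, 30, 30, 29, 23, 16, 14, 12, 11, 10.
Put 43 vCPU in host 1; 5 vCPU remain.
Put 42 vCPU in host 2; 6 vCPU remain.
Put 36 vCPU in host 3; 12 vCPU remain.
Put 35 vCPU in host 4; 13 vCPU remain.
Put 34 vCPU in host 5; 14 vCPU remain.
Put 33 vCPU in host 6; 15 vCPU remain.
Put 32 vCPU in host 7; 16 vCPU remain.
Put 30 vCPU in host 8; 18 vCPU remain.
Put 30 vCPU in host 9; 18 vCPU remain.
Put 29 vCPU in host 10; 19 vCPU remain.
Put 23 vCPU in host 11; 25 vCPU remain.
Put 16 vCPU in host 7; 0 vCPU remain.
Put 14 vCPU in host 5; 0 vCPU remain.
Put 12 vCPU in host 3; 0 vCPU remain.
Put 11 vCPU in host 4; 2 vCPU remain.
Put 10 vCPU in host 6; 5 vCPU remain.
11 hosts × 48 vCPU = 528 vCPU; used 430 vCPU; unused 98 vCPU.

98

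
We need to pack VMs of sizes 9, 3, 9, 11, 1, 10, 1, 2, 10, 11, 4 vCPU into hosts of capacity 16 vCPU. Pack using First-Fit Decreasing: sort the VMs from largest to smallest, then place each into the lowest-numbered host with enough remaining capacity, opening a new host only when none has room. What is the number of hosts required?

6

Sorted descending: 11, 11, 10, 10, 9, 9, 4, 3, 2, 1, 1.
host 1: place 11 vCPU, 5 vCPU left
host 2: place 11 vCPU, 5 vCPU left
host 3: place 10 vCPU, 6 vCPU left
host 4: place 10 vCPU, 6 vCPU left
host 5: place 9 vCPU, 7 vCPU left
host 6: place 9 vCPU, 7 vCPU left
host 1: place 4 vCPU, 1 vCPU left
host 2: place 3 vCPU, 2 vCPU left
host 2: place 2 vCPU, 0 vCPU left
host 1: place 1 vCPU, 0 vCPU left
host 3: place 1 vCPU, 5 vCPU left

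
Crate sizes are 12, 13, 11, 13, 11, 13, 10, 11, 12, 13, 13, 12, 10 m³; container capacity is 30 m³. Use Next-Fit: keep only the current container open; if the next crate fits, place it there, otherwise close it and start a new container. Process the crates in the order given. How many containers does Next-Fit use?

Put 12 m³ in container 1; 18 m³ remain.
Put 13 m³ in container 1; 5 m³ remain.
Put 11 m³ in container 2; 19 m³ remain.
Put 13 m³ in container 2; 6 m³ remain.
Put 11 m³ in container 3; 19 m³ remain.
Put 13 m³ in container 3; 6 m³ remain.
Put 10 m³ in container 4; 20 m³ remain.
Put 11 m³ in container 4; 9 m³ remain.
Put 12 m³ in container 5; 18 m³ remain.
Put 13 m³ in container 5; 5 m³ remain.
Put 13 m³ in container 6; 17 m³ remain.
Put 12 m³ in container 6; 5 m³ remain.
Put 10 m³ in container 7; 20 m³ remain.
Final containers: [12,13] [11,13] [11,13] [10,11] [12,13] [13,12] [10].

7 containers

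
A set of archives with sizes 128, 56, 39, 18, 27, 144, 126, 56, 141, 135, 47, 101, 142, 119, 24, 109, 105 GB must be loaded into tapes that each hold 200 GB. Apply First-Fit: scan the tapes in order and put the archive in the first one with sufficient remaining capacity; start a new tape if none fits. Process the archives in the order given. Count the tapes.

11

Put 128 GB in tape 1; 72 GB remain.
Put 56 GB in tape 1; 16 GB remain.
Put 39 GB in tape 2; 161 GB remain.
Put 18 GB in tape 2; 143 GB remain.
Put 27 GB in tape 2; 116 GB remain.
Put 144 GB in tape 3; 56 GB remain.
Put 126 GB in tape 4; 74 GB remain.
Put 56 GB in tape 2; 60 GB remain.
Put 141 GB in tape 5; 59 GB remain.
Put 135 GB in tape 6; 65 GB remain.
Put 47 GB in tape 2; 13 GB remain.
Put 101 GB in tape 7; 99 GB remain.
Put 142 GB in tape 8; 58 GB remain.
Put 119 GB in tape 9; 81 GB remain.
Put 24 GB in tape 3; 32 GB remain.
Put 109 GB in tape 10; 91 GB remain.
Put 105 GB in tape 11; 95 GB remain.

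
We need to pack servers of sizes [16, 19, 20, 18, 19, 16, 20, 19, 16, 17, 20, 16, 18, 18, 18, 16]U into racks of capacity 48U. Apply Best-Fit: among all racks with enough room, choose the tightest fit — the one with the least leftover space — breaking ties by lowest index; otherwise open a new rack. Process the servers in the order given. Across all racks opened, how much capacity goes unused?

Put 16U in rack 1; 32U remain.
Put 19U in rack 1; 13U remain.
Put 20U in rack 2; 28U remain.
Put 18U in rack 2; 10U remain.
Put 19U in rack 3; 29U remain.
Put 16U in rack 3; 13U remain.
Put 20U in rack 4; 28U remain.
Put 19U in rack 4; 9U remain.
Put 16U in rack 5; 32U remain.
Put 17U in rack 5; 15U remain.
Put 20U in rack 6; 28U remain.
Put 16U in rack 6; 12U remain.
Put 18U in rack 7; 30U remain.
Put 18U in rack 7; 12U remain.
Put 18U in rack 8; 30U remain.
Put 16U in rack 8; 14U remain.
8 racks × 48U = 384U; used 286U; unused 98U.

98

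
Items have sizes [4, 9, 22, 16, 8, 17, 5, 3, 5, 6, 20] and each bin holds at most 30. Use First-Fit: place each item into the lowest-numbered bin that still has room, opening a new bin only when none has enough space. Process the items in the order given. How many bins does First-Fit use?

Put 4 in bin 1; 26 remain.
Put 9 in bin 1; 17 remain.
Put 22 in bin 2; 8 remain.
Put 16 in bin 1; 1 remain.
Put 8 in bin 2; 0 remain.
Put 17 in bin 3; 13 remain.
Put 5 in bin 3; 8 remain.
Put 3 in bin 3; 5 remain.
Put 5 in bin 3; 0 remain.
Put 6 in bin 4; 24 remain.
Put 20 in bin 4; 4 remain.
Final bins: [4,9,16] [22,8] [17,5,3,5] [6,20].

4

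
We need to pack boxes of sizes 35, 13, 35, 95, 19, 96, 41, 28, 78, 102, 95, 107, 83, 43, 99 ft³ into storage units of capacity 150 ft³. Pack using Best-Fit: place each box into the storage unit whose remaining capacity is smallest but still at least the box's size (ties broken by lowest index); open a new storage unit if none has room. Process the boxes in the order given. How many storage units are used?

9

storage unit 1: place 35 ft³, 115 ft³ left
storage unit 1: place 13 ft³, 102 ft³ left
storage unit 1: place 35 ft³, 67 ft³ left
storage unit 2: place 95 ft³, 55 ft³ left
storage unit 2: place 19 ft³, 36 ft³ left
storage unit 3: place 96 ft³, 54 ft³ left
storage unit 3: place 41 ft³, 13 ft³ left
storage unit 2: place 28 ft³, 8 ft³ left
storage unit 4: place 78 ft³, 72 ft³ left
storage unit 5: place 102 ft³, 48 ft³ left
storage unit 6: place 95 ft³, 55 ft³ left
storage unit 7: place 107 ft³, 43 ft³ left
storage unit 8: place 83 ft³, 67 ft³ left
storage unit 7: place 43 ft³, 0 ft³ left
storage unit 9: place 99 ft³, 51 ft³ left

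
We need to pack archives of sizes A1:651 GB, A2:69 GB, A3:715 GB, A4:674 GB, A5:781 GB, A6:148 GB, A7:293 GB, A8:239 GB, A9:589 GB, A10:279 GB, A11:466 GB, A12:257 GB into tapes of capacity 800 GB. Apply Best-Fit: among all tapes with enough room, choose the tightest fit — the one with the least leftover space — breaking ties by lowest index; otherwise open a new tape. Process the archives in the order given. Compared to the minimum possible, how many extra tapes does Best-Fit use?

1

Best-Fit: [651,69] [715] [674] [781] [148,293,239] [589] [279,466] [257] → 8 tapes.
Total size 5161 GB; any packing needs at least ⌈5161/800⌉ = 7 tapes.
An optimal packing achieves that bound: [781] [715,69] [674] [651,148] [589] [466,293] [279,257,239] → 7 tapes.
Excess: 8 − 7 = 1.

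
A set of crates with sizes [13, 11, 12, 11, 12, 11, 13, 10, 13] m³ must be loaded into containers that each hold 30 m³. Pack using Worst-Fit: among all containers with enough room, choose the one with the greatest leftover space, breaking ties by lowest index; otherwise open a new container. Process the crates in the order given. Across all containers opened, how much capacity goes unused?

44

13 m³ → container 1 (remaining 17 m³)
11 m³ → container 1 (remaining 6 m³)
12 m³ → container 2 (remaining 18 m³)
11 m³ → container 2 (remaining 7 m³)
12 m³ → container 3 (remaining 18 m³)
11 m³ → container 3 (remaining 7 m³)
13 m³ → container 4 (remaining 17 m³)
10 m³ → container 4 (remaining 7 m³)
13 m³ → container 5 (remaining 17 m³)
5 containers × 30 m³ = 150 m³; used 106 m³; unused 44 m³.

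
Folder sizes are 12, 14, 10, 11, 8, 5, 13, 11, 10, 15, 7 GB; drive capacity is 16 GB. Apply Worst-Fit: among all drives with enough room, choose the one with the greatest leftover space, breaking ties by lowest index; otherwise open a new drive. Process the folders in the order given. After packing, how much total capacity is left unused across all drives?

44

12 GB → drive 1 (remaining 4 GB)
14 GB → drive 2 (remaining 2 GB)
10 GB → drive 3 (remaining 6 GB)
11 GB → drive 4 (remaining 5 GB)
8 GB → drive 5 (remaining 8 GB)
5 GB → drive 5 (remaining 3 GB)
13 GB → drive 6 (remaining 3 GB)
11 GB → drive 7 (remaining 5 GB)
10 GB → drive 8 (remaining 6 GB)
15 GB → drive 9 (remaining 1 GB)
7 GB → drive 10 (remaining 9 GB)
10 drives × 16 GB = 160 GB; used 116 GB; unused 44 GB.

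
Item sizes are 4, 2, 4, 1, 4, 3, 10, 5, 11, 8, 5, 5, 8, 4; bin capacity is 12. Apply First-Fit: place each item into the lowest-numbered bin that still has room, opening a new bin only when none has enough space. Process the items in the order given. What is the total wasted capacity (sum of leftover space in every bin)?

10

Put 4 in bin 1; 8 remain.
Put 2 in bin 1; 6 remain.
Put 4 in bin 1; 2 remain.
Put 1 in bin 1; 1 remain.
Put 4 in bin 2; 8 remain.
Put 3 in bin 2; 5 remain.
Put 10 in bin 3; 2 remain.
Put 5 in bin 2; 0 remain.
Put 11 in bin 4; 1 remain.
Put 8 in bin 5; 4 remain.
Put 5 in bin 6; 7 remain.
Put 5 in bin 6; 2 remain.
Put 8 in bin 7; 4 remain.
Put 4 in bin 5; 0 remain.
7 bins × 12 = 84; used 74; unused 10.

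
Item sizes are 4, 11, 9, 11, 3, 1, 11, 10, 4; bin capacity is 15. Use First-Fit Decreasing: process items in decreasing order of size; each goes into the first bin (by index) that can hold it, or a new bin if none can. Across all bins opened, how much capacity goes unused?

11

Sorted descending: 11, 11, 11, 10, 9, 4, 4, 3, 1.
11 → bin 1 (remaining 4)
11 → bin 2 (remaining 4)
11 → bin 3 (remaining 4)
10 → bin 4 (remaining 5)
9 → bin 5 (remaining 6)
4 → bin 1 (remaining 0)
4 → bin 2 (remaining 0)
3 → bin 3 (remaining 1)
1 → bin 3 (remaining 0)
5 bins × 15 = 75; used 64; unused 11.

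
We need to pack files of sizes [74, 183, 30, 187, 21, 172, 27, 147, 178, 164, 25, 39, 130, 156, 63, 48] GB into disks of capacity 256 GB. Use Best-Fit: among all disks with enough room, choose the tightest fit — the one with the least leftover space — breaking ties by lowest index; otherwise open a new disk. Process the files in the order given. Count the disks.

disk 1: place 74 GB, 182 GB left
disk 2: place 183 GB, 73 GB left
disk 2: place 30 GB, 43 GB left
disk 3: place 187 GB, 69 GB left
disk 2: place 21 GB, 22 GB left
disk 1: place 172 GB, 10 GB left
disk 3: place 27 GB, 42 GB left
disk 4: place 147 GB, 109 GB left
disk 5: place 178 GB, 78 GB left
disk 6: place 164 GB, 92 GB left
disk 3: place 25 GB, 17 GB left
disk 5: place 39 GB, 39 GB left
disk 7: place 130 GB, 126 GB left
disk 8: place 156 GB, 100 GB left
disk 6: place 63 GB, 29 GB left
disk 8: place 48 GB, 52 GB left
Final disks: [74,172] [183,30,21] [187,27,25] [147] [178,39] [164,63] [130] [156,48].

8 disks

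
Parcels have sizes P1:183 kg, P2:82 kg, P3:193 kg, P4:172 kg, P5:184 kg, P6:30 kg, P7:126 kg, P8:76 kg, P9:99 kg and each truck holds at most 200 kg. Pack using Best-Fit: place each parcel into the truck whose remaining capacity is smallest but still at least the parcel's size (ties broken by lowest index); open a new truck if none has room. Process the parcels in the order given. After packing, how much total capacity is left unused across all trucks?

Put P1 (183 kg) in truck 1; 17 kg remain.
Put P2 (82 kg) in truck 2; 118 kg remain.
Put P3 (193 kg) in truck 3; 7 kg remain.
Put P4 (172 kg) in truck 4; 28 kg remain.
Put P5 (184 kg) in truck 5; 16 kg remain.
Put P6 (30 kg) in truck 2; 88 kg remain.
Put P7 (126 kg) in truck 6; 74 kg remain.
Put P8 (76 kg) in truck 2; 12 kg remain.
Put P9 (99 kg) in truck 7; 101 kg remain.
7 trucks × 200 kg = 1400 kg; used 1145 kg; unused 255 kg.

255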